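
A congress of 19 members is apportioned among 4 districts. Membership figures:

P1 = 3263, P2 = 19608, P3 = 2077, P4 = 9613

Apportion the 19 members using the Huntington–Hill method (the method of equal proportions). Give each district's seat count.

With divisor 1812: modified quotas P1 1.801, P2 10.821, P3 1.146, P4 5.305.
Geometric-mean thresholds: P1 √(1·2)=1.414, P2 √(10·11)=10.488, P3 √(1·2)=1.414, P4 √(5·6)=5.477.
Each quota rounded against its threshold gives P1 2, P2 11, P3 1, P4 5 (total 19).

P1 2, P2 11, P3 1, P4 5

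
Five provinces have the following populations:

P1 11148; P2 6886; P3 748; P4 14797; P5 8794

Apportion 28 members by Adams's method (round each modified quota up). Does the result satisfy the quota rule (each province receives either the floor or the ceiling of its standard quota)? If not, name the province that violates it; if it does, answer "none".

Standard quotas: P1 7.367, P2 4.550, P3 0.494, P4 9.778, P5 5.811.
Adams allocation: P1 7, P2 5, P3 1, P4 9, P5 6.
Every allocation lies between the lower and upper quota.

none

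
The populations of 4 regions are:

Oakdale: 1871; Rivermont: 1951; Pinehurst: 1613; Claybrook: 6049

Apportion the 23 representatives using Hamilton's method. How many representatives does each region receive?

Standard divisor: 11484 ÷ 23 ≈ 499.304.
Standard quotas: Oakdale 3.7472, Rivermont 3.9074, Pinehurst 3.2305, Claybrook 12.1149.
Lower quotas: Oakdale 3, Rivermont 3, Pinehurst 3, Claybrook 12 (sum 21, leaving 2 seats).
Remainders in descending order: Rivermont 0.9074, Oakdale 0.7472, Pinehurst 0.2305, Claybrook 0.1149.
Largest remainders: Rivermont, Oakdale receive the extra seats.

Oakdale 4, Rivermont 4, Pinehurst 3, Claybrook 12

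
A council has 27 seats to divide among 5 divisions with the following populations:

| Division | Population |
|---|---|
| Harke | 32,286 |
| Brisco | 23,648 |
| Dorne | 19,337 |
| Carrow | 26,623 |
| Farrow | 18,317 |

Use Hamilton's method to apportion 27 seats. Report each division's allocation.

Harke=7, Brisco=5, Dorne=5, Carrow=6, Farrow=4

Standard divisor: 120211 ÷ 27 ≈ 4452.259.
Standard quotas: Harke 7.2516, Brisco 5.3115, Dorne 4.3432, Carrow 5.9797, Farrow 4.1141.
Lower quotas: Harke 7, Brisco 5, Dorne 4, Carrow 5, Farrow 4 (sum 25, leaving 2 seats).
Remainders in descending order: Carrow 0.9797, Dorne 0.3432, Brisco 0.3115, Harke 0.2516, Farrow 0.1141.
The surplus seats go to Carrow, Dorne.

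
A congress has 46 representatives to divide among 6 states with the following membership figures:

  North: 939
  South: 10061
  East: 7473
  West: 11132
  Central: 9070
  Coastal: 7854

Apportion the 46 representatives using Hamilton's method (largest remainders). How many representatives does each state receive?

The standard divisor is 46529/46 ≈ 1011.5.
Standard quotas: North 0.9283, South 9.9466, East 7.3880, West 11.0054, Central 8.9669, Coastal 7.7647.
Lower quotas: North 0, South 9, East 7, West 11, Central 8, Coastal 7 (sum 42, leaving 4 seats).
Remainders in descending order: Central 0.9669, South 0.9466, North 0.9283, Coastal 0.7647, East 0.3880, West 0.0054.
The surplus seats go to Central, South, North, Coastal.

North 1, South 10, East 7, West 11, Central 9, Coastal 8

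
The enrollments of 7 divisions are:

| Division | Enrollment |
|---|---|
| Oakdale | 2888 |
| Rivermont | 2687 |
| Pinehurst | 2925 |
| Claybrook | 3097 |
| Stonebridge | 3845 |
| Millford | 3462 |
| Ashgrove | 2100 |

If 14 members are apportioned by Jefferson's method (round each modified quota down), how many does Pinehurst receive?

Standard divisor 21004/14 ≈ 1500.286; standard quotas: Oakdale 1.925, Rivermont 1.791, Pinehurst 1.950, Claybrook 2.064, Stonebridge 2.563, Millford 2.308, Ashgrove 1.400.
Rounding down gives 1, 1, 1, 2, 2, 2, 1 = 10 seats, so the divisor must be adjusted.
With modified divisor 1200: modified quotas Oakdale 2.407, Rivermont 2.239, Pinehurst 2.438, Claybrook 2.581, Stonebridge 3.204, Millford 2.885, Ashgrove 1.750.
Rounding down: Oakdale 2, Rivermont 2, Pinehurst 2, Claybrook 2, Stonebridge 3, Millford 2, Ashgrove 1 (total 14).
Pinehurst receives 2.

2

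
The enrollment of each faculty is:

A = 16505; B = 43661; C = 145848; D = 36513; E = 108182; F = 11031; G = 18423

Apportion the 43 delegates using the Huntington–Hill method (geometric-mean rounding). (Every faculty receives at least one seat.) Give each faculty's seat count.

With divisor 8752: modified quotas A 1.886, B 4.989, C 16.665, D 4.172, E 12.361, F 1.260, G 2.105.
Geometric-mean thresholds: A √(1·2)=1.414, B √(4·5)=4.472, C √(16·17)=16.492, D √(4·5)=4.472, E √(12·13)=12.490, F √(1·2)=1.414, G √(2·3)=2.449.
Each quota rounded against its threshold gives A 2, B 5, C 17, D 4, E 12, F 1, G 2 (total 43).

A=2, B=5, C=17, D=4, E=12, F=1, G=2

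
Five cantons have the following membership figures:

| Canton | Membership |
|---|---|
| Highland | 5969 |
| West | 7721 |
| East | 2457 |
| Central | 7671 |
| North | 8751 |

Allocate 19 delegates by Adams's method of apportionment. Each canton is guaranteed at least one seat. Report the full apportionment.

Highland: 4, West: 4, East: 2, Central: 4, North: 5

Standard divisor 32569/19 ≈ 1714.158; standard quotas: Highland 3.482, West 4.504, East 1.433, Central 4.475, North 5.105.
Rounding up gives 4, 5, 2, 5, 6 = 22 seats, so the divisor must be adjusted.
With modified divisor 1960: modified quotas Highland 3.045, West 3.939, East 1.254, Central 3.914, North 4.465.
Rounding up: Highland 4, West 4, East 2, Central 4, North 5 (total 19).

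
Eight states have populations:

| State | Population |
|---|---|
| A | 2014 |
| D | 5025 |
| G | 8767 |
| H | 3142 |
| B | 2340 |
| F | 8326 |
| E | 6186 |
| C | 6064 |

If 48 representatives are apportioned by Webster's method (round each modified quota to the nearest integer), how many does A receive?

2

Standard divisor 41864/48 ≈ 872.167; standard quotas: A 2.309, D 5.762, G 10.052, H 3.603, B 2.683, F 9.546, E 7.093, C 6.953.
Rounding to the nearest integer gives 2, 6, 10, 4, 3, 10, 7, 7 = 49 seats, so the divisor must be adjusted.
With modified divisor 890: modified quotas A 2.263, D 5.646, G 9.851, H 3.530, B 2.629, F 9.355, E 6.951, C 6.813.
Rounding to the nearest integer: A 2, D 6, G 10, H 4, B 3, F 9, E 7, C 7 (total 48).
A receives 2.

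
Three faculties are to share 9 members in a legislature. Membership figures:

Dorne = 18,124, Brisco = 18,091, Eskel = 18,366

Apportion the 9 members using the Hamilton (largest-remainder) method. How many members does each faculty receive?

Dorne: 3, Brisco: 3, Eskel: 3

Standard divisor: 54581 ÷ 9 ≈ 6064.556.
Standard quotas: Dorne 2.9885, Brisco 2.9831, Eskel 3.0284.
Lower quotas: Dorne 2, Brisco 2, Eskel 3 (sum 7, leaving 2 seats).
Remainders in descending order: Dorne 0.9885, Brisco 0.9831, Eskel 0.0284.
The surplus seats go to Dorne, Brisco.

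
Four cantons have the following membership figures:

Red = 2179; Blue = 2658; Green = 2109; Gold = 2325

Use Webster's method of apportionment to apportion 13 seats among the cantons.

Standard divisor 9271/13 ≈ 713.154; standard quotas: Red 3.055, Blue 3.727, Green 2.957, Gold 3.260.
Rounding to the nearest integer gives Red 3, Blue 4, Green 3, Gold 3 — total 13, matching the house size, so no adjustment is needed.

Red 3; Blue 4; Green 3; Gold 3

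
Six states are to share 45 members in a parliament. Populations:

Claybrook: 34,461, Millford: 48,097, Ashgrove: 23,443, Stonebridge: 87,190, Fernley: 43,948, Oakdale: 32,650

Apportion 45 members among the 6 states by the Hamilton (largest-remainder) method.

Claybrook: 6, Millford: 8, Ashgrove: 4, Stonebridge: 15, Fernley: 7, Oakdale: 5

The standard divisor is 269789/45 ≈ 5995.311.
Standard quotas: Claybrook 5.7480, Millford 8.0224, Ashgrove 3.9102, Stonebridge 14.5430, Fernley 7.3304, Oakdale 5.4459.
Lower quotas: Claybrook 5, Millford 8, Ashgrove 3, Stonebridge 14, Fernley 7, Oakdale 5 (sum 42, leaving 3 seats).
Remainders in descending order: Ashgrove 0.9102, Claybrook 0.7480, Stonebridge 0.5430, Oakdale 0.4459, Fernley 0.3304, Millford 0.0224.
The surplus seats go to Ashgrove, Claybrook, Stonebridge.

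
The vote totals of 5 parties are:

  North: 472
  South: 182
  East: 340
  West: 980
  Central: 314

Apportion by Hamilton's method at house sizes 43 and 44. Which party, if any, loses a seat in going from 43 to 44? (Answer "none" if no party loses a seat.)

At 43 seats: North 9, South 4, East 6, West 18, Central 6.
At 44 seats: North 9, South 3, East 7, West 19, Central 6.
South drops from 4 to 3.

South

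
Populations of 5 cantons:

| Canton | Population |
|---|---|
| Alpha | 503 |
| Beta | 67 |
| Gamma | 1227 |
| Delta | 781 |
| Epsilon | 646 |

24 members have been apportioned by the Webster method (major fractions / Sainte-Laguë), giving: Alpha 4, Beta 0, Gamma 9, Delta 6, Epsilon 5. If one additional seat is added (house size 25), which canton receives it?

Priority for the next seat is population ÷ (current seats + 0.5).
Priorities: Alpha 111.778, Beta 134.000, Gamma 129.158, Delta 120.154, Epsilon 117.455.
Highest priority: Beta.

Beta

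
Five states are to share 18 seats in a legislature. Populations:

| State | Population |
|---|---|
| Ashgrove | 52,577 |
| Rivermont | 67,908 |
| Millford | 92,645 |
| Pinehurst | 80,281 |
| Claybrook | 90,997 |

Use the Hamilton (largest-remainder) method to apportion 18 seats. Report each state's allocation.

Ashgrove: 3; Rivermont: 3; Millford: 4; Pinehurst: 4; Claybrook: 4

Standard divisor: 384408 ÷ 18 = 21356.
Standard quotas: Ashgrove 2.4619, Rivermont 3.1798, Millford 4.3381, Pinehurst 3.7592, Claybrook 4.2610.
Lower quotas: Ashgrove 2, Rivermont 3, Millford 4, Pinehurst 3, Claybrook 4 (sum 16, leaving 2 seats).
Remainders in descending order: Pinehurst 0.7592, Ashgrove 0.4619, Millford 0.3381, Claybrook 0.2610, Rivermont 0.1798.
The surplus seats go to Pinehurst, Ashgrove.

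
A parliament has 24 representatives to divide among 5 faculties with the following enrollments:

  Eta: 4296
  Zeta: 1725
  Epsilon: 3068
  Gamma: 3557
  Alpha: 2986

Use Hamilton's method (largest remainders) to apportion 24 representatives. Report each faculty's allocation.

The standard divisor is 15632/24 ≈ 651.333.
Standard quotas: Eta 6.596, Zeta 2.648, Epsilon 4.710, Gamma 5.461, Alpha 4.584.
Lower quotas: Eta 6, Zeta 2, Epsilon 4, Gamma 5, Alpha 4 (sum 21, leaving 3 seats).
Remainders in descending order: Epsilon 0.710, Zeta 0.648, Eta 0.596, Alpha 0.584, Gamma 0.461.
The surplus seats go to Epsilon, Zeta, Eta.

Eta: 7; Zeta: 3; Epsilon: 5; Gamma: 5; Alpha: 4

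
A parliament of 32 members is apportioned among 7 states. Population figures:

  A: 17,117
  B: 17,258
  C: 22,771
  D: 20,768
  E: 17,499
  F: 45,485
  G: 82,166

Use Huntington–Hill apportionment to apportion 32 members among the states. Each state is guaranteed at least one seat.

A=2, B=3, C=3, D=3, E=3, F=6, G=12

With divisor 7032: modified quotas A 2.434, B 2.454, C 3.238, D 2.953, E 2.488, F 6.468, G 11.685.
Geometric-mean thresholds: A √(2·3)=2.449, B √(2·3)=2.449, C √(3·4)=3.464, D √(2·3)=2.449, E √(2·3)=2.449, F √(6·7)=6.481, G √(11·12)=11.489.
Each quota rounded against its threshold gives A 2, B 3, C 3, D 3, E 3, F 6, G 12 (total 32).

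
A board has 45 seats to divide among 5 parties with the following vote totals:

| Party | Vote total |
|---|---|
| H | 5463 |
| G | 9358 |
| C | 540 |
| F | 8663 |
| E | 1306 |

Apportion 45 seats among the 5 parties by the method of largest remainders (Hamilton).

The standard divisor is 25330/45 ≈ 562.889.
Standard quotas: H 9.7053, G 16.6250, C 0.9593, F 15.3902, E 2.3202.
Lower quotas: H 9, G 16, C 0, F 15, E 2 (sum 42, leaving 3 seats).
Remainders in descending order: C 0.9593, H 0.7053, G 0.6250, F 0.3902, E 0.3202.
The surplus seats go to C, H, G.

H 10, G 17, C 1, F 15, E 2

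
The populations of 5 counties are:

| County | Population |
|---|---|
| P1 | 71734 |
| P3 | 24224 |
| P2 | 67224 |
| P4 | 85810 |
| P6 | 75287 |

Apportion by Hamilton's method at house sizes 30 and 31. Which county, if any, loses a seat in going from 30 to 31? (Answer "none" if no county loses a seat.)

none

At 30 seats: P1 7, P3 2, P2 6, P4 8, P6 7.
At 31 seats: P1 7, P3 2, P2 7, P4 8, P6 7.
No county's allocation decreased.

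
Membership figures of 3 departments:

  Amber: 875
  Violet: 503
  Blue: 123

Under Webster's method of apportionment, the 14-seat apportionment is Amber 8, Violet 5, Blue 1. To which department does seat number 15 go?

Priority for the next seat is population ÷ (current seats + 0.5).
Priorities: Amber 102.941, Violet 91.455, Blue 82.000.
Highest priority: Amber.

Amber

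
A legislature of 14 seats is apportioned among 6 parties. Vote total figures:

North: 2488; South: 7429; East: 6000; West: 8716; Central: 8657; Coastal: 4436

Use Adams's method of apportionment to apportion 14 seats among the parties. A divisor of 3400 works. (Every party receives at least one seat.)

North: 1; South: 3; East: 2; West: 3; Central: 3; Coastal: 2

With modified divisor 3400: modified quotas North 0.732, South 2.185, East 1.765, West 2.564, Central 2.546, Coastal 1.305.
Rounding up: North 1, South 3, East 2, West 3, Central 3, Coastal 2 (total 14).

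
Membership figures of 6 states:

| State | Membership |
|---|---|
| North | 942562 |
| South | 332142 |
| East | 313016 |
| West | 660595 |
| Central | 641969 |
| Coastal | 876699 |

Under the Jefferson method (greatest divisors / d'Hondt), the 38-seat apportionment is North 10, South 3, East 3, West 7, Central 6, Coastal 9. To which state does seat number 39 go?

Priority for the next seat is population ÷ (current seats + 1).
Priorities: North 85687.455, South 83035.500, East 78254.000, West 82574.375, Central 91709.857, Coastal 87669.900.
Highest priority: Central.

Central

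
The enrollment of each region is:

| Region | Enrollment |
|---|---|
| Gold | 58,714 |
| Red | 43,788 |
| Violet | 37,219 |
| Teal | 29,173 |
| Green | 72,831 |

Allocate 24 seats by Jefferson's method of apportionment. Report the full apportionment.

Gold 6, Red 4, Violet 4, Teal 3, Green 7

Standard divisor 241725/24 ≈ 10071.875; standard quotas: Gold 5.830, Red 4.348, Violet 3.695, Teal 2.896, Green 7.231.
Rounding down gives 5, 4, 3, 2, 7 = 21 seats, so the divisor must be adjusted.
With modified divisor 9200: modified quotas Gold 6.382, Red 4.760, Violet 4.046, Teal 3.171, Green 7.916.
Rounding down: Gold 6, Red 4, Violet 4, Teal 3, Green 7 (total 24).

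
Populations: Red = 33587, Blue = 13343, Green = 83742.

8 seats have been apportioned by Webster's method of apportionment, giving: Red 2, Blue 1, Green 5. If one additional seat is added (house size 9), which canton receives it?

Green

Priority for the next seat is population ÷ (current seats + 0.5).
Priorities: Red 13434.800, Blue 8895.333, Green 15225.818.
Highest priority: Green.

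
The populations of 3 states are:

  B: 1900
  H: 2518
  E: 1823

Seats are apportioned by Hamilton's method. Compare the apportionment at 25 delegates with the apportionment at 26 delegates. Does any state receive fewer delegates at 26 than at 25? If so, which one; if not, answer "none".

At 25 seats: B 8, H 10, E 7.
At 26 seats: B 8, H 10, E 8.
No state's allocation decreased.

none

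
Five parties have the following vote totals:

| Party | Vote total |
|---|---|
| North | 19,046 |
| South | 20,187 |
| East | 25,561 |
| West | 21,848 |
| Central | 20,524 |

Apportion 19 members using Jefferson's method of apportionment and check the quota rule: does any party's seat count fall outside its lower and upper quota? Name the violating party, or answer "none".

Standard quotas: North 3.377, South 3.579, East 4.532, West 3.874, Central 3.639.
Jefferson allocation: North 3, South 3, East 5, West 4, Central 4.
Every allocation lies between the lower and upper quota.

none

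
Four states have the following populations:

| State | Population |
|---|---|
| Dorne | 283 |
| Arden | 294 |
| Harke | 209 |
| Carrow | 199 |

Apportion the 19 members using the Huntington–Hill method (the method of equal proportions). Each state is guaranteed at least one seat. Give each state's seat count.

With divisor 53: modified quotas Dorne 5.340, Arden 5.547, Harke 3.943, Carrow 3.755.
Geometric-mean thresholds: Dorne √(5·6)=5.477, Arden √(5·6)=5.477, Harke √(3·4)=3.464, Carrow √(3·4)=3.464.
Each quota rounded against its threshold gives Dorne 5, Arden 6, Harke 4, Carrow 4 (total 19).

Dorne: 5; Arden: 6; Harke: 4; Carrow: 4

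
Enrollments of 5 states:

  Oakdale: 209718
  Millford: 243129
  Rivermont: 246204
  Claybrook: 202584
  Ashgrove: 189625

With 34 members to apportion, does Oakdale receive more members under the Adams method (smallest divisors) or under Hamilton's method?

Adams

Adams: Oakdale 7, Millford 7, Rivermont 8, Claybrook 6, Ashgrove 6.
Hamilton: Oakdale 6, Millford 8, Rivermont 8, Claybrook 6, Ashgrove 6.
Oakdale gets 7 under Adams and 6 under Hamilton.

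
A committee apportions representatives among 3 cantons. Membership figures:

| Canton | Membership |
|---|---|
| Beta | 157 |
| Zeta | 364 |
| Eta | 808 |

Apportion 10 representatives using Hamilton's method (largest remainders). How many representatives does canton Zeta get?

Standard divisor: 1329 ÷ 10 ≈ 132.9.
Standard quotas: Beta 1.181, Zeta 2.739, Eta 6.080.
Lower quotas: Beta 1, Zeta 2, Eta 6 (sum 9, leaving 1 seat).
Remainders in descending order: Zeta 0.739, Beta 0.181, Eta 0.080.
Largest remainder: Zeta receives the extra seat.
Zeta receives 3.

3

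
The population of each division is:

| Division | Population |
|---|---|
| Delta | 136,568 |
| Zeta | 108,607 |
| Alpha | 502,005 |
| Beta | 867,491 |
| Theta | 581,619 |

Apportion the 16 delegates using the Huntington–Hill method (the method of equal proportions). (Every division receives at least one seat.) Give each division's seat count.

Delta 1, Zeta 1, Alpha 4, Beta 6, Theta 4

With divisor 139387: modified quotas Delta 0.980, Zeta 0.779, Alpha 3.602, Beta 6.224, Theta 4.173.
Geometric-mean thresholds: Delta (min 1), Zeta (min 1), Alpha √(3·4)=3.464, Beta √(6·7)=6.481, Theta √(4·5)=4.472.
Each quota rounded against its threshold gives Delta 1, Zeta 1, Alpha 4, Beta 6, Theta 4 (total 16).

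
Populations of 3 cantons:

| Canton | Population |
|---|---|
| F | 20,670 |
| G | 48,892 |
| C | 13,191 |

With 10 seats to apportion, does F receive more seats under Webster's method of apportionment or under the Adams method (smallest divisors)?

Webster: F 2, G 6, C 2.
Adams: F 3, G 5, C 2.
F gets 2 under Webster and 3 under Adams.

Adams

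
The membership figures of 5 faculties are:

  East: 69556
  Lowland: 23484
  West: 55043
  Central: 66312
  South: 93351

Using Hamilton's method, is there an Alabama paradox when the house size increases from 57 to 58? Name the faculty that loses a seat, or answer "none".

Lowland

At 57 seats: East 13, Lowland 5, West 10, Central 12, South 17.
At 58 seats: East 13, Lowland 4, West 10, Central 13, South 18.
Lowland drops from 5 to 4.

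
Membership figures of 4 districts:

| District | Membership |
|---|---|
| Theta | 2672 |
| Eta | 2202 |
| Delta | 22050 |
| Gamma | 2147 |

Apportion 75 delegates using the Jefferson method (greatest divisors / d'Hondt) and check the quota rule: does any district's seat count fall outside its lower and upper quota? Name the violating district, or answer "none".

Standard quotas: Theta 6.893, Eta 5.681, Delta 56.887, Gamma 5.539.
Jefferson allocation: Theta 7, Eta 5, Delta 58, Gamma 5.
Delta has quota 56.887 (lower 56, upper 57) but receives 58 — outside the quota interval.

Delta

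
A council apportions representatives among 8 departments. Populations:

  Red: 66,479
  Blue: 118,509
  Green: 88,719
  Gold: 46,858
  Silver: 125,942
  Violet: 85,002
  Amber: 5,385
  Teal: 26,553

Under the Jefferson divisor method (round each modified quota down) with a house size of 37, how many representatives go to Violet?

6

Standard divisor 563447/37 ≈ 15228.297; standard quotas: Red 4.365, Blue 7.782, Green 5.826, Gold 3.077, Silver 8.270, Violet 5.582, Amber 0.354, Teal 1.744.
Rounding down gives 4, 7, 5, 3, 8, 5, 0, 1 = 33 seats, so the divisor must be adjusted.
With modified divisor 13600: modified quotas Red 4.888, Blue 8.714, Green 6.523, Gold 3.445, Silver 9.260, Violet 6.250, Amber 0.396, Teal 1.952.
Rounding down: Red 4, Blue 8, Green 6, Gold 3, Silver 9, Violet 6, Amber 0, Teal 1 (total 37).
Violet receives 6.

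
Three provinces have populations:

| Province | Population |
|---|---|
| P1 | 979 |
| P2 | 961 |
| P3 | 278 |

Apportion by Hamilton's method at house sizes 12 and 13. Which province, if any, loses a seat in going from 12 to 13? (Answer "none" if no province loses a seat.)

At 12 seats: P1 5, P2 5, P3 2.
At 13 seats: P1 6, P2 6, P3 1.
P3 drops from 2 to 1.

P3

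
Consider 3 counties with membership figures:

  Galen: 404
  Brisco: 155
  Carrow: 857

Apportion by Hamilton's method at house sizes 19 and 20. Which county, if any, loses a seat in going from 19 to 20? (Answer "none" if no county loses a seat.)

none

At 19 seats: Galen 5, Brisco 2, Carrow 12.
At 20 seats: Galen 6, Brisco 2, Carrow 12.
No county's allocation decreased.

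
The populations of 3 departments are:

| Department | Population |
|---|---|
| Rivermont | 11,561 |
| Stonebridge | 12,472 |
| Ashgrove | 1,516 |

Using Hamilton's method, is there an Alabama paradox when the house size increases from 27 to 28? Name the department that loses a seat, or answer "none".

At 27 seats: Rivermont 12, Stonebridge 13, Ashgrove 2.
At 28 seats: Rivermont 13, Stonebridge 14, Ashgrove 1.
Ashgrove drops from 2 to 1.

Ashgrove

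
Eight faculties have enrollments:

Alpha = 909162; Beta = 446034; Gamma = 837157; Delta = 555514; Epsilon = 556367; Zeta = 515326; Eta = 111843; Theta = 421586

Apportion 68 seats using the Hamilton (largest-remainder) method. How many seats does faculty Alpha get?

14

The standard divisor is 4352989/68 ≈ 64014.544.
Standard quotas: Alpha 14.2024, Beta 6.9677, Gamma 13.0776, Delta 8.6779, Epsilon 8.6913, Zeta 8.0501, Eta 1.7471, Theta 6.5858.
Lower quotas: Alpha 14, Beta 6, Gamma 13, Delta 8, Epsilon 8, Zeta 8, Eta 1, Theta 6 (sum 64, leaving 4 seats).
Remainders in descending order: Beta 0.9677, Eta 0.7471, Epsilon 0.6913, Delta 0.6779, Theta 0.5858, Alpha 0.2024, Gamma 0.0776, Zeta 0.0501.
The surplus seats go to Beta, Eta, Epsilon, Delta.
Alpha receives 14.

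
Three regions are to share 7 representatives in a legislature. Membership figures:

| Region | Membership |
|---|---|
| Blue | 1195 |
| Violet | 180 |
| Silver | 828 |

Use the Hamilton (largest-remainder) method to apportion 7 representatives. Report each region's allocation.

Standard divisor: 2203 ÷ 7 ≈ 314.714.
Standard quotas: Blue 3.797, Violet 0.572, Silver 2.631.
Lower quotas: Blue 3, Violet 0, Silver 2 (sum 5, leaving 2 seats).
Remainders in descending order: Blue 0.797, Silver 0.631, Violet 0.572.
Largest remainders: Blue, Silver receive the extra seats.

Blue 4; Violet 0; Silver 3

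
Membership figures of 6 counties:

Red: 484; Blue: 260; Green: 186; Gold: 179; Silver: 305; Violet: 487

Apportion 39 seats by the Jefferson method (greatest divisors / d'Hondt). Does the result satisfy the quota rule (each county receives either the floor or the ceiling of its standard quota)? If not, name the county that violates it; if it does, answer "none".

Standard quotas: Red 9.930, Blue 5.334, Green 3.816, Gold 3.672, Silver 6.257, Violet 9.991.
Jefferson allocation: Red 10, Blue 5, Green 4, Gold 4, Silver 6, Violet 10.
Every allocation lies between the lower and upper quota.

none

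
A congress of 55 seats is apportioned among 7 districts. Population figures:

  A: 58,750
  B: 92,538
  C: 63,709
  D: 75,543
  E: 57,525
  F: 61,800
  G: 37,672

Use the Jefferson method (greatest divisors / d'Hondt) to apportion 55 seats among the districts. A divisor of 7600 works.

A 7, B 12, C 8, D 9, E 7, F 8, G 4

With modified divisor 7600: modified quotas A 7.730, B 12.176, C 8.383, D 9.940, E 7.569, F 8.132, G 4.957.
Rounding down: A 7, B 12, C 8, D 9, E 7, F 8, G 4 (total 55).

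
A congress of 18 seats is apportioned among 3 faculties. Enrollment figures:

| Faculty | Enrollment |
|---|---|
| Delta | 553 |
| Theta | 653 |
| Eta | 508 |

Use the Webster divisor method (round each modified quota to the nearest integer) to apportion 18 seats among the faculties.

Delta 6; Theta 7; Eta 5

Standard divisor 1714/18 ≈ 95.222; standard quotas: Delta 5.807, Theta 6.858, Eta 5.335.
Rounding to the nearest integer gives Delta 6, Theta 7, Eta 5 — total 18, matching the house size, so no adjustment is needed.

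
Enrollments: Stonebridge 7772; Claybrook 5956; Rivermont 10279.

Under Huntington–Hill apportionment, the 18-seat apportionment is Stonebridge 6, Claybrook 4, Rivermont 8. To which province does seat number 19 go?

Claybrook

Priority for the next seat is population ÷ (√(s·(s+1))).
Priorities: Stonebridge 1199.246, Claybrook 1331.802, Rivermont 1211.392.
Highest priority: Claybrook.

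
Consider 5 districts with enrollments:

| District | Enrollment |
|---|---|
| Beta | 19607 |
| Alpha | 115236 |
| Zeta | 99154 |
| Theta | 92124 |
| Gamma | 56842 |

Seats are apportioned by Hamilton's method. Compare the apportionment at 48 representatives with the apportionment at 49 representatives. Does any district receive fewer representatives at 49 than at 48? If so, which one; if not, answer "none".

Beta

At 48 seats: Beta 3, Alpha 14, Zeta 12, Theta 12, Gamma 7.
At 49 seats: Beta 2, Alpha 15, Zeta 13, Theta 12, Gamma 7.
Beta drops from 3 to 2.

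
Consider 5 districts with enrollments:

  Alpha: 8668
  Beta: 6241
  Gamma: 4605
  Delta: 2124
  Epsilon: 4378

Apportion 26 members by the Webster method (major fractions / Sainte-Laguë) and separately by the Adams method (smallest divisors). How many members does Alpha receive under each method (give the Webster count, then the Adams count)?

9 and 8

Webster: Alpha 9, Beta 6, Gamma 5, Delta 2, Epsilon 4.
Adams: Alpha 8, Beta 6, Gamma 5, Delta 2, Epsilon 5.
Alpha gets 9 under Webster and 8 under Adams.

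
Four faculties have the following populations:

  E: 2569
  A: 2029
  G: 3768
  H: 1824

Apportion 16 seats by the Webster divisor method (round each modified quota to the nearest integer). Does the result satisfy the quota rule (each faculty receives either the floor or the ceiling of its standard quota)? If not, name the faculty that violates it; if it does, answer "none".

Standard quotas: E 4.034, A 3.186, G 5.916, H 2.864.
Webster allocation: E 4, A 3, G 6, H 3.
Every allocation lies between the lower and upper quota.

none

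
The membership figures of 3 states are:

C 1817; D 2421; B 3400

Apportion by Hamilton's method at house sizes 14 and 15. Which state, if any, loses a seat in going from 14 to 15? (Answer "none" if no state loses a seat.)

none

At 14 seats: C 3, D 5, B 6.
At 15 seats: C 3, D 5, B 7.
No state's allocation decreased.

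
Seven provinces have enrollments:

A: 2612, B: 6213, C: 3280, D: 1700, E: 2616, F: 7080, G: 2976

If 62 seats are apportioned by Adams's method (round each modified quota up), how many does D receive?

Standard divisor 26477/62 ≈ 427.048; standard quotas: A 6.116, B 14.549, C 7.681, D 3.981, E 6.126, F 16.579, G 6.969.
Rounding up gives 7, 15, 8, 4, 7, 17, 7 = 65 seats, so the divisor must be adjusted.
With modified divisor 443.1: modified quotas A 5.895, B 14.022, C 7.402, D 3.837, E 5.904, F 15.978, G 6.716.
Rounding up: A 6, B 15, C 8, D 4, E 6, F 16, G 7 (total 62).
D receives 4.

4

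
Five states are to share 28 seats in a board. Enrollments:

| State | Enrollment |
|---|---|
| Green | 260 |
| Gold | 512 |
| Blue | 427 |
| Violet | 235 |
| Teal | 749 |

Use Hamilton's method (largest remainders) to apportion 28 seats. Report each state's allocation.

Standard divisor: 2183 ÷ 28 ≈ 77.964.
Standard quotas: Green 3.335, Gold 6.567, Blue 5.477, Violet 3.014, Teal 9.607.
Lower quotas: Green 3, Gold 6, Blue 5, Violet 3, Teal 9 (sum 26, leaving 2 seats).
Remainders in descending order: Teal 0.607, Gold 0.567, Blue 0.477, Green 0.335, Violet 0.014.
Largest remainders: Teal, Gold receive the extra seats.

Green 3, Gold 7, Blue 5, Violet 3, Teal 10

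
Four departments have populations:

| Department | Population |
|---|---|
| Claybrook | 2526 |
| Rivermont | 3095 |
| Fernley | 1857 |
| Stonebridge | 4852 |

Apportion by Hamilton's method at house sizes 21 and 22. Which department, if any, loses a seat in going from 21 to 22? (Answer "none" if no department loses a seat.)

At 21 seats: Claybrook 5, Rivermont 5, Fernley 3, Stonebridge 8.
At 22 seats: Claybrook 4, Rivermont 6, Fernley 3, Stonebridge 9.
Claybrook drops from 5 to 4.

Claybrook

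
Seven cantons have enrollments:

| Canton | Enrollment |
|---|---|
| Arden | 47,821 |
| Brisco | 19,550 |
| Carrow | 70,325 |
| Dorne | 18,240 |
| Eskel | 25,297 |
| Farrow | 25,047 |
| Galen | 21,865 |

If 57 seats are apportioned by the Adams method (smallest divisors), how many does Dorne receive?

Standard divisor 228145/57 ≈ 4002.544; standard quotas: Arden 11.948, Brisco 4.884, Carrow 17.570, Dorne 4.557, Eskel 6.320, Farrow 6.258, Galen 5.463.
Rounding up gives 12, 5, 18, 5, 7, 7, 6 = 60 seats, so the divisor must be adjusted.
With modified divisor 4300: modified quotas Arden 11.121, Brisco 4.547, Carrow 16.355, Dorne 4.242, Eskel 5.883, Farrow 5.825, Galen 5.085.
Rounding up: Arden 12, Brisco 5, Carrow 17, Dorne 5, Eskel 6, Farrow 6, Galen 6 (total 57).
Dorne receives 5.

5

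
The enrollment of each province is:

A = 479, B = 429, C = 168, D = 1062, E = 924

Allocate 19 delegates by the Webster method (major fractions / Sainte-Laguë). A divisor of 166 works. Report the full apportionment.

With modified divisor 166: modified quotas A 2.886, B 2.584, C 1.012, D 6.398, E 5.566.
Rounding to the nearest integer: A 3, B 3, C 1, D 6, E 6 (total 19).

A: 3; B: 3; C: 1; D: 6; E: 6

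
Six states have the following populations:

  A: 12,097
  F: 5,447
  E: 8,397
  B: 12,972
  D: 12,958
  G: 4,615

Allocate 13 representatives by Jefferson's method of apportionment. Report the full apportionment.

A: 3, F: 1, E: 2, B: 3, D: 3, G: 1

Standard divisor 56486/13 ≈ 4345.077; standard quotas: A 2.784, F 1.254, E 1.933, B 2.985, D 2.982, G 1.062.
Rounding down gives 2, 1, 1, 2, 2, 1 = 9 seats, so the divisor must be adjusted.
With modified divisor 3600: modified quotas A 3.360, F 1.513, E 2.333, B 3.603, D 3.599, G 1.282.
Rounding down: A 3, F 1, E 2, B 3, D 3, G 1 (total 13).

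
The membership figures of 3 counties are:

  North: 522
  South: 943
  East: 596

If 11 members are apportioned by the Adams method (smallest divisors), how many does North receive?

Standard divisor 2061/11 ≈ 187.364; standard quotas: North 2.786, South 5.033, East 3.181.
Rounding up gives 3, 6, 4 = 13 seats, so the divisor must be adjusted.
With modified divisor 200: modified quotas North 2.610, South 4.715, East 2.980.
Rounding up: North 3, South 5, East 3 (total 11).
North receives 3.

3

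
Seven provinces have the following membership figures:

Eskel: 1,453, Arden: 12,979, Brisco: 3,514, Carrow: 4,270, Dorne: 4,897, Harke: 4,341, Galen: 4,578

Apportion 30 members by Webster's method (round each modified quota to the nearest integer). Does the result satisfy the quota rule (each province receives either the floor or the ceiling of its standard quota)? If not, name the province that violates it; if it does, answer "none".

none

Standard quotas: Eskel 1.210, Arden 10.806, Brisco 2.926, Carrow 3.555, Dorne 4.077, Harke 3.614, Galen 3.812.
Webster allocation: Eskel 1, Arden 11, Brisco 3, Carrow 3, Dorne 4, Harke 4, Galen 4.
Every allocation lies between the lower and upper quota.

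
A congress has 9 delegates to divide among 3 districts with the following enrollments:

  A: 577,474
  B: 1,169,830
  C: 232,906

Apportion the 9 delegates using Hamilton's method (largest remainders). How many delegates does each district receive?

A=3, B=5, C=1

Standard divisor: 1980210 ÷ 9 ≈ 220023.333.
Standard quotas: A 2.6246, B 5.3168, C 1.0586.
Lower quotas: A 2, B 5, C 1 (sum 8, leaving 1 seat).
Remainders in descending order: A 0.6246, B 0.3168, C 0.0586.
Largest remainder: A receives the extra seat.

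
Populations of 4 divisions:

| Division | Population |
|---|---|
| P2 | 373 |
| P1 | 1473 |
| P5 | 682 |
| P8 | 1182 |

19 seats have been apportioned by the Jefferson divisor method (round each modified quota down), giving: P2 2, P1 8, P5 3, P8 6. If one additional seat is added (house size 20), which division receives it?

P5

Priority for the next seat is population ÷ (current seats + 1).
Priorities: P2 124.333, P1 163.667, P5 170.500, P8 168.857.
Highest priority: P5.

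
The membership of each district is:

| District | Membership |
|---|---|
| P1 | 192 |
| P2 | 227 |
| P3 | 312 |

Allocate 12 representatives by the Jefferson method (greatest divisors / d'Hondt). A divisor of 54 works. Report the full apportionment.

With modified divisor 54: modified quotas P1 3.556, P2 4.204, P3 5.778.
Rounding down: P1 3, P2 4, P3 5 (total 12).

P1=3; P2=4; P3=5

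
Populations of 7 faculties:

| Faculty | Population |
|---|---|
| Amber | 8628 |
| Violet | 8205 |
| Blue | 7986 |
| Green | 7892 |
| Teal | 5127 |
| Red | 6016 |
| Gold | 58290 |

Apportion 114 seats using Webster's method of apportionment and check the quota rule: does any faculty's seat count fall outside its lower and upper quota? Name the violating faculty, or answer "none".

Standard quotas: Amber 9.629, Violet 9.157, Blue 8.913, Green 8.808, Teal 5.722, Red 6.714, Gold 65.056.
Webster allocation: Amber 10, Violet 9, Blue 9, Green 9, Teal 6, Red 7, Gold 64.
Gold has quota 65.056 (lower 65, upper 66) but receives 64 — outside the quota interval.

Gold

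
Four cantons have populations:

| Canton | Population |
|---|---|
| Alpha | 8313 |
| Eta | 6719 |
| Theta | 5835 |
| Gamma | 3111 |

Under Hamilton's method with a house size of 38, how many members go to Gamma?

5

Standard divisor: 23978 ÷ 38 = 631.
Standard quotas: Alpha 13.1743, Eta 10.6482, Theta 9.2472, Gamma 4.9303.
Lower quotas: Alpha 13, Eta 10, Theta 9, Gamma 4 (sum 36, leaving 2 seats).
Remainders in descending order: Gamma 0.9303, Eta 0.6482, Theta 0.2472, Alpha 0.1743.
The surplus seats go to Gamma, Eta.
Gamma receives 5.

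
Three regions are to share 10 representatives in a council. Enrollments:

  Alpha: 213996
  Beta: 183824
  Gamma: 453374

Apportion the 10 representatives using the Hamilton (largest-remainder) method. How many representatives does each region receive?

Alpha: 3, Beta: 2, Gamma: 5

Standard divisor: 851194 ÷ 10 ≈ 85119.4.
Standard quotas: Alpha 2.5141, Beta 2.1596, Gamma 5.3263.
Lower quotas: Alpha 2, Beta 2, Gamma 5 (sum 9, leaving 1 seat).
Remainders in descending order: Alpha 0.5141, Gamma 0.3263, Beta 0.1596.
Largest remainder: Alpha receives the extra seat.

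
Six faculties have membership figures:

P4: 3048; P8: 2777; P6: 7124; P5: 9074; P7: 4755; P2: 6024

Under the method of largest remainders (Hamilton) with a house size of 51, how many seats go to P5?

The standard divisor is 32802/51 ≈ 643.176.
Standard quotas: P4 4.7390, P8 4.3176, P6 11.0763, P5 14.1081, P7 7.3930, P2 9.3660.
Lower quotas: P4 4, P8 4, P6 11, P5 14, P7 7, P2 9 (sum 49, leaving 2 seats).
Remainders in descending order: P4 0.7390, P7 0.3930, P2 0.3660, P8 0.3176, P5 0.1081, P6 0.0763.
Largest remainders: P4, P7 receive the extra seats.
P5 receives 14.

14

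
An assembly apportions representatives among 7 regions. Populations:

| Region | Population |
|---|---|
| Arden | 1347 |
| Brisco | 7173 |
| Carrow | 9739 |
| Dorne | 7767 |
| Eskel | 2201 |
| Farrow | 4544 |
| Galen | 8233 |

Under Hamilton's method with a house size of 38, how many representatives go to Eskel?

Standard divisor: 41004 ÷ 38 ≈ 1079.053.
Standard quotas: Arden 1.2483, Brisco 6.6475, Carrow 9.0255, Dorne 7.1980, Eskel 2.0398, Farrow 4.2111, Galen 7.6298.
Lower quotas: Arden 1, Brisco 6, Carrow 9, Dorne 7, Eskel 2, Farrow 4, Galen 7 (sum 36, leaving 2 seats).
Remainders in descending order: Brisco 0.6475, Galen 0.6298, Arden 0.2483, Farrow 0.2111, Dorne 0.1980, Eskel 0.0398, Carrow 0.0255.
The surplus seats go to Brisco, Galen.
Eskel receives 2.

2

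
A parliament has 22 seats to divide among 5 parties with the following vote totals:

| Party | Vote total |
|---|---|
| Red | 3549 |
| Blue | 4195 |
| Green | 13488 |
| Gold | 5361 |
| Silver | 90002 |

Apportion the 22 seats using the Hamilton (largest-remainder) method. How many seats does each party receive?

Red=1; Blue=1; Green=2; Gold=1; Silver=17

The standard divisor is 116595/22 ≈ 5299.773.
Standard quotas: Red 0.6697, Blue 0.7915, Green 2.5450, Gold 1.0116, Silver 16.9822.
Lower quotas: Red 0, Blue 0, Green 2, Gold 1, Silver 16 (sum 19, leaving 3 seats).
Remainders in descending order: Silver 0.9822, Blue 0.7915, Red 0.6697, Green 0.5450, Gold 0.0116.
The surplus seats go to Silver, Blue, Red.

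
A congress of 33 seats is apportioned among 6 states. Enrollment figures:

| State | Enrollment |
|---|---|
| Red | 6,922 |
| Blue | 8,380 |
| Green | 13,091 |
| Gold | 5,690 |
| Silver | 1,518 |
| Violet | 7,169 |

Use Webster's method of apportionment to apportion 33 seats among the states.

Red 5, Blue 7, Green 10, Gold 4, Silver 1, Violet 6

Standard divisor 42770/33 ≈ 1296.061; standard quotas: Red 5.341, Blue 6.466, Green 10.101, Gold 4.390, Silver 1.171, Violet 5.531.
Rounding to the nearest integer gives 5, 6, 10, 4, 1, 6 = 32 seats, so the divisor must be adjusted.
With modified divisor 1280: modified quotas Red 5.408, Blue 6.547, Green 10.227, Gold 4.445, Silver 1.186, Violet 5.601.
Rounding to the nearest integer: Red 5, Blue 7, Green 10, Gold 4, Silver 1, Violet 6 (total 33).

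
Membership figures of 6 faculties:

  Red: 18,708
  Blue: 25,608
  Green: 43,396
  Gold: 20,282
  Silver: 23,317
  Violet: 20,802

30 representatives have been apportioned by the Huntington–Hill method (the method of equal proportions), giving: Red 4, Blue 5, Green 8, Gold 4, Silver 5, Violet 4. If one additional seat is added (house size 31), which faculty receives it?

Green

Priority for the next seat is population ÷ (√(s·(s+1))).
Priorities: Red 4183.236, Blue 4675.360, Green 5114.268, Gold 4535.193, Silver 4257.082, Violet 4651.469.
Highest priority: Green.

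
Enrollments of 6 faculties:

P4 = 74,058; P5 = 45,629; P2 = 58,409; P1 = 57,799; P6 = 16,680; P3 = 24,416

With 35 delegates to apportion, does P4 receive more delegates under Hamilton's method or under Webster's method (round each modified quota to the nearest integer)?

Webster

Hamilton: P4 9, P5 6, P2 8, P1 7, P6 2, P3 3.
Webster: P4 10, P5 6, P2 7, P1 7, P6 2, P3 3.
P4 gets 9 under Hamilton and 10 under Webster.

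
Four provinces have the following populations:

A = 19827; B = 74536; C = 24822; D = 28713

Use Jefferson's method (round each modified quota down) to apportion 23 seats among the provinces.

Standard divisor 147898/23 ≈ 6430.348; standard quotas: A 3.083, B 11.591, C 3.860, D 4.465.
Rounding down gives 3, 11, 3, 4 = 21 seats, so the divisor must be adjusted.
With modified divisor 6000: modified quotas A 3.304, B 12.423, C 4.137, D 4.785.
Rounding down: A 3, B 12, C 4, D 4 (total 23).

A: 3, B: 12, C: 4, D: 4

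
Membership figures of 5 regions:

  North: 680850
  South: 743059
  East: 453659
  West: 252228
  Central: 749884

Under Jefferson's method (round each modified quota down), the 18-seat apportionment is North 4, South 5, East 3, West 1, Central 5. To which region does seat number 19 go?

Priority for the next seat is population ÷ (current seats + 1).
Priorities: North 136170.000, South 123843.167, East 113414.750, West 126114.000, Central 124980.667.
Highest priority: North.

North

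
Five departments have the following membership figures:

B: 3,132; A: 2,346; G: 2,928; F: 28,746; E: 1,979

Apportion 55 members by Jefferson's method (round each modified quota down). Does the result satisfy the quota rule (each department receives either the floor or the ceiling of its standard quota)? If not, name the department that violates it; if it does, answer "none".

F

Standard quotas: B 4.402, A 3.297, G 4.115, F 40.404, E 2.782.
Jefferson allocation: B 4, A 3, G 4, F 42, E 2.
F has quota 40.404 (lower 40, upper 41) but receives 42 — outside the quota interval.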